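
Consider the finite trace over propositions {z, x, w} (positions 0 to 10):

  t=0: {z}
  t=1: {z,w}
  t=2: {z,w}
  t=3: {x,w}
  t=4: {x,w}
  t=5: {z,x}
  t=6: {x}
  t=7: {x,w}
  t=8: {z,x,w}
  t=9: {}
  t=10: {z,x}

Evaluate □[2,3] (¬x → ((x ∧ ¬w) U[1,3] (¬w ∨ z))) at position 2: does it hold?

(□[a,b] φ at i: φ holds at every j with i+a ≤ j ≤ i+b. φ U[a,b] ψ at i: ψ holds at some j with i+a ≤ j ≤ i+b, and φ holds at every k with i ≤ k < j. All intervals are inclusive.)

Check (¬x → ((x ∧ ¬w) U[1,3] (¬w ∨ z))) at every j in [4,5]:
  j=4: antecedent false → ✓
  j=5: antecedent false → ✓
All positions satisfy it → formula holds.

Yes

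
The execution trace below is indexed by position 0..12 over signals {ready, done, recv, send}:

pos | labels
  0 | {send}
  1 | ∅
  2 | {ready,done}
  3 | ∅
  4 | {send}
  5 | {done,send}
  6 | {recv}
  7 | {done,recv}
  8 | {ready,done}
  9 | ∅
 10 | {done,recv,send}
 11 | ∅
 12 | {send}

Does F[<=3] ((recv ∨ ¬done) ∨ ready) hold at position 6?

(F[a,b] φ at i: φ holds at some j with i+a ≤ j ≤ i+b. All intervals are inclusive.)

Check ((recv ∨ ¬done) ∨ ready) at each j in [6,9]:
  j=6: true
  j=7: true
  j=8: true
  j=9: true
Found at j=6 → formula holds.

True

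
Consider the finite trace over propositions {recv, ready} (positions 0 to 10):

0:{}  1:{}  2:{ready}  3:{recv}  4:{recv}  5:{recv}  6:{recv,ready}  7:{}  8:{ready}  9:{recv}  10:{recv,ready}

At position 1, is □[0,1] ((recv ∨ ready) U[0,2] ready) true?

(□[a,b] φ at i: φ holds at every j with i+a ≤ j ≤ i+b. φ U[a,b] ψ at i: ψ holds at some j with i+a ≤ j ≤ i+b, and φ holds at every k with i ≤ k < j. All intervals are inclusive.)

Check ((recv ∨ ready) U[0,2] ready) at every j in [1,2]:
  j=1: fails
  j=2: holds
Fails at j=1 → formula fails.

Does not hold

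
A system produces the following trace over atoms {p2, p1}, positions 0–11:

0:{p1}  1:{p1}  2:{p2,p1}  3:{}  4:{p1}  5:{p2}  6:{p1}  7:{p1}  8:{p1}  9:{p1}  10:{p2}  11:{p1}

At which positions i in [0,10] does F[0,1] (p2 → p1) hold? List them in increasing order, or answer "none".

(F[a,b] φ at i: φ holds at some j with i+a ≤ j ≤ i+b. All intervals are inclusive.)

Evaluate at each i in [0,10]:
  i=0: ✓ (witness j=0)
  i=1: ✓ (witness j=1)
  i=2: ✓ (witness j=2)
  i=3: ✓ (witness j=3)
  i=4: ✓ (witness j=4)
  i=5: ✓ (witness j=6)
  i=6: ✓ (witness j=6)
  i=7: ✓ (witness j=7)
  i=8: ✓ (witness j=8)
  i=9: ✓ (witness j=9)
  i=10: ✓ (witness j=11)

0, 1, 2, 3, 4, 5, 6, 7, 8, 9, 10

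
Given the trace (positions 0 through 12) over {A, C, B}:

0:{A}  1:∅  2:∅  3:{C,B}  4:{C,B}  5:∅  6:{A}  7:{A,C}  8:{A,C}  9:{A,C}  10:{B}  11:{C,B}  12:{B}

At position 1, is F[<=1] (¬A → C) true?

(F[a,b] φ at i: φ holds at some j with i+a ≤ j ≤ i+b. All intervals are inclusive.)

No

Check (¬A → C) at each j in [1,2]:
  j=1: false
  j=2: false
No position in the window satisfies it → formula fails.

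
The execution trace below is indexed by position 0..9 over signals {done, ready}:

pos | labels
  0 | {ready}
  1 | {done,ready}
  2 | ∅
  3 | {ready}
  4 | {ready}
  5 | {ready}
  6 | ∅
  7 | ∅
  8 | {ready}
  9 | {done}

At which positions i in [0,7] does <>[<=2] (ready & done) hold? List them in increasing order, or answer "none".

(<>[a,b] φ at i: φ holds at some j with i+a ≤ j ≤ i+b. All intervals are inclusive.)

0, 1

Evaluate at each i in [0,7]:
  i=0: ✓ (witness j=1)
  i=1: ✓ (witness j=1)
  i=2: ✗ (none in [2,4])
  i=3: ✗ (none in [3,5])
  i=4: ✗ (none in [4,6])
  i=5: ✗ (none in [5,7])
  i=6: ✗ (none in [6,8])
  i=7: ✗ (none in [7,9])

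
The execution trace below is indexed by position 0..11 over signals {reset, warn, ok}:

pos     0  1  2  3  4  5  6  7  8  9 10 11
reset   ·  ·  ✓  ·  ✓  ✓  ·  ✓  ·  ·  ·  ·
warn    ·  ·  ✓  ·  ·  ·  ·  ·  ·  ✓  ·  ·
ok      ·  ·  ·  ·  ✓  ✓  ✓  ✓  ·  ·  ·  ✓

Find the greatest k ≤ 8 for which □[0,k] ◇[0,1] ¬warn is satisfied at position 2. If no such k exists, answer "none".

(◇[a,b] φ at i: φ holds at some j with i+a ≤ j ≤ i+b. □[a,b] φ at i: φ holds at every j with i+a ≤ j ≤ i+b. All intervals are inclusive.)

8

◇[0,1] ¬warn must hold from j=2 onward; find where it first fails.
  j=2: holds
  j=3: holds
  j=4: holds
  j=5: holds
  j=6: holds
  j=7: holds
  j=8: holds
  j=9: holds
  j=10: holds
Holds through j=10; largest k = 8.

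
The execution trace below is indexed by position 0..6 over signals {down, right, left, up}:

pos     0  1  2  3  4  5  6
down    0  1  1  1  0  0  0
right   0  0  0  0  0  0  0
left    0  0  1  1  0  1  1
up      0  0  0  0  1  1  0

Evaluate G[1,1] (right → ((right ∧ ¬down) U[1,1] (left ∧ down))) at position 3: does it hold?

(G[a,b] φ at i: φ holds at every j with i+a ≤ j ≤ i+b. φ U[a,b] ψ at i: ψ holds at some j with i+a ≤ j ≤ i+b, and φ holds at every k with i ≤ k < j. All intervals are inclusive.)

Check (right → ((right ∧ ¬down) U[1,1] (left ∧ down))) at every j in [4,4]:
  j=4: antecedent false → ✓
All positions satisfy it → formula holds.

Yes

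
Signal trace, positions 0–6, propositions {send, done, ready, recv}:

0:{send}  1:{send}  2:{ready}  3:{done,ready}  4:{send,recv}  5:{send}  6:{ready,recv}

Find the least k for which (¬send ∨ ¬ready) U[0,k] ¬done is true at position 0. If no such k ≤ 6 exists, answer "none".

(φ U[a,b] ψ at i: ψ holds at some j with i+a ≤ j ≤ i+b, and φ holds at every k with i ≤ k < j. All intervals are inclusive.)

0

Need earliest j ≥ 0 with ¬done, and (¬send ∨ ¬ready) at every k in [0,j-1].
  j=0: rhs holds (empty prefix). k = 0.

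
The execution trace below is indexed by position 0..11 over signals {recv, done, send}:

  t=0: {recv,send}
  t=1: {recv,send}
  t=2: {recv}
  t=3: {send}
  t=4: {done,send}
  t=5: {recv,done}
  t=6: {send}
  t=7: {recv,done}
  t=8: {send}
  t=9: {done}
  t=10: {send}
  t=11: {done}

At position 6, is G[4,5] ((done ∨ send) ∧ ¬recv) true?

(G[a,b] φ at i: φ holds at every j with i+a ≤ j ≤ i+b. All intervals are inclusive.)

Yes

Check ((done ∨ send) ∧ ¬recv) at every j in [10,11]:
  j=10: true
  j=11: true
All positions satisfy it → formula holds.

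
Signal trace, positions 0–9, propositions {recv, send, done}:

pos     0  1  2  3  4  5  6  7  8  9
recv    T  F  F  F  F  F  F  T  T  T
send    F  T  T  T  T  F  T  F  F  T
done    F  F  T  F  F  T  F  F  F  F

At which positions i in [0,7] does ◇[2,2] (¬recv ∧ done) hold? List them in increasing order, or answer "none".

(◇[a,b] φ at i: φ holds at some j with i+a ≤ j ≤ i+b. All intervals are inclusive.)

0, 3

Evaluate at each i in [0,7]:
  i=0: ✓ (witness j=2)
  i=1: ✗ (none in [3,3])
  i=2: ✗ (none in [4,4])
  i=3: ✓ (witness j=5)
  i=4: ✗ (none in [6,6])
  i=5: ✗ (none in [7,7])
  i=6: ✗ (none in [8,8])
  i=7: ✗ (none in [9,9])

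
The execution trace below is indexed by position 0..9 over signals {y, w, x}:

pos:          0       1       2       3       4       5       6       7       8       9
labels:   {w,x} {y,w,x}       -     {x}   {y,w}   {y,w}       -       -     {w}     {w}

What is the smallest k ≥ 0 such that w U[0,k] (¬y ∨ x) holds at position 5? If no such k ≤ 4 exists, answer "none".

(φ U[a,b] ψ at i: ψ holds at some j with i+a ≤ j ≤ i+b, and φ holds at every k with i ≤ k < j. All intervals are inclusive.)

Need earliest j ≥ 5 with (¬y ∨ x), and w at every k in [5,j-1].
  j=5: rhs fails.
  j=6: rhs holds; lhs holds on [5,5]. k = 1.

1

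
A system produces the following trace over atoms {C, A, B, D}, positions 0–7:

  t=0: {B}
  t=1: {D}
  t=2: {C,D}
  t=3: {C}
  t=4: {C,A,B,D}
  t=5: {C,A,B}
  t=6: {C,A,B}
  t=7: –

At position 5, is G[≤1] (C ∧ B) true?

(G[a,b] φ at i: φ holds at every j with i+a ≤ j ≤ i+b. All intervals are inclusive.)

Check (C ∧ B) at every j in [5,6]:
  j=5: true
  j=6: true
All positions satisfy it → formula holds.

Holds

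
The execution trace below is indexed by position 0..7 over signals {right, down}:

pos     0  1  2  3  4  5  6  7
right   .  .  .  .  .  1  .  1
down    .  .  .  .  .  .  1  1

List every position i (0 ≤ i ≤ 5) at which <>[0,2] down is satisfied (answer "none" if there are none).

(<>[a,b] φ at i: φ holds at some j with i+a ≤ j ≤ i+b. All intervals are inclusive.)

4, 5

Evaluate at each i in [0,5]:
  i=0: ✗ (none in [0,2])
  i=1: ✗ (none in [1,3])
  i=2: ✗ (none in [2,4])
  i=3: ✗ (none in [3,5])
  i=4: ✓ (witness j=6)
  i=5: ✓ (witness j=6)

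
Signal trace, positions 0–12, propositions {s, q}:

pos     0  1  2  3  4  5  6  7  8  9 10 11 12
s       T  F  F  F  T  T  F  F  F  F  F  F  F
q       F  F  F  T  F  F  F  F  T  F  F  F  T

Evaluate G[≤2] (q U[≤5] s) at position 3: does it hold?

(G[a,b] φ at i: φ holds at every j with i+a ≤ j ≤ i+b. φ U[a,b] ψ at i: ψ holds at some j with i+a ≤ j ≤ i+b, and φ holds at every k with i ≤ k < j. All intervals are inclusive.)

True

Check (q U[≤5] s) at every j in [3,5]:
  j=3: holds
  j=4: holds
  j=5: holds
All positions satisfy it → formula holds.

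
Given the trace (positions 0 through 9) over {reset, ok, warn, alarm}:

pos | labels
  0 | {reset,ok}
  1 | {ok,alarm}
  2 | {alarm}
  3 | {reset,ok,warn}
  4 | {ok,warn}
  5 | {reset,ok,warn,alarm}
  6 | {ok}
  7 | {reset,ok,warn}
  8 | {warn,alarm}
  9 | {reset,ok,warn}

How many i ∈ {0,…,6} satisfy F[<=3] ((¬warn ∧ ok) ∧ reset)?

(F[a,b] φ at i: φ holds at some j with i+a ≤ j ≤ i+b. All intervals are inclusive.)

1

Evaluate at each i in [0,6]:
  i=0: ✓ (witness j=0)
  i=1: ✗ (none in [1,4])
  i=2: ✗ (none in [2,5])
  i=3: ✗ (none in [3,6])
  i=4: ✗ (none in [4,7])
  i=5: ✗ (none in [5,8])
  i=6: ✗ (none in [6,9])
Positions where it holds: {0} → 1.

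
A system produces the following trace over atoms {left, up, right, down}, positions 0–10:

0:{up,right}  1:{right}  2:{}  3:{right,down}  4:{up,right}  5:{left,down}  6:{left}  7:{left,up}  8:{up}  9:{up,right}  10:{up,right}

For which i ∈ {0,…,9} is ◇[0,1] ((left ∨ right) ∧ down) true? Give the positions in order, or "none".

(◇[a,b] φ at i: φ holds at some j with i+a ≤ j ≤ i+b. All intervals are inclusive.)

Evaluate at each i in [0,9]:
  i=0: ✗ (none in [0,1])
  i=1: ✗ (none in [1,2])
  i=2: ✓ (witness j=3)
  i=3: ✓ (witness j=3)
  i=4: ✓ (witness j=5)
  i=5: ✓ (witness j=5)
  i=6: ✗ (none in [6,7])
  i=7: ✗ (none in [7,8])
  i=8: ✗ (none in [8,9])
  i=9: ✗ (none in [9,10])

2, 3, 4, 5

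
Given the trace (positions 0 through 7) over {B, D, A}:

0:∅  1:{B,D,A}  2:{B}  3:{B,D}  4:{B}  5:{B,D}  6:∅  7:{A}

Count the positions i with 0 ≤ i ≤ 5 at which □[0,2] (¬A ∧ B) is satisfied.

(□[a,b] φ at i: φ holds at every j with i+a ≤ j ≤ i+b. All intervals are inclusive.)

Evaluate at each i in [0,5]:
  i=0: ✗ (fails at j=0)
  i=1: ✗ (fails at j=1)
  i=2: ✓ (all of [2,4])
  i=3: ✓ (all of [3,5])
  i=4: ✗ (fails at j=6)
  i=5: ✗ (fails at j=6)
Positions where it holds: {2, 3} → 2.

2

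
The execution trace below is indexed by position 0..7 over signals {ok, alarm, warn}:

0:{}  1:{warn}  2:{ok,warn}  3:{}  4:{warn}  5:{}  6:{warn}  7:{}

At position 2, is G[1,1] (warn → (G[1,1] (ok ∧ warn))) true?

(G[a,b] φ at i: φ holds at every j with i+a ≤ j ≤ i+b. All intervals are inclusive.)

Holds

Check (warn → (G[1,1] (ok ∧ warn))) at every j in [3,3]:
  j=3: antecedent false → ✓
All positions satisfy it → formula holds.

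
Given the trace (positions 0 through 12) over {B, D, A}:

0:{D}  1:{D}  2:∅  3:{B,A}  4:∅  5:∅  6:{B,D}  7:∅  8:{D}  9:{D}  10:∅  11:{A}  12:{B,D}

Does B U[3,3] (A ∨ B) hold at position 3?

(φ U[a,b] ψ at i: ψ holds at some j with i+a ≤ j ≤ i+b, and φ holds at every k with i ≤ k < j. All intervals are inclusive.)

False

Need some j in [6,6] with (A ∨ B), and B at every k in [3,j-1].
  j=6: (A ∨ B) holds, but B fails at k=4 → not this j.
No j in the window works → until fails.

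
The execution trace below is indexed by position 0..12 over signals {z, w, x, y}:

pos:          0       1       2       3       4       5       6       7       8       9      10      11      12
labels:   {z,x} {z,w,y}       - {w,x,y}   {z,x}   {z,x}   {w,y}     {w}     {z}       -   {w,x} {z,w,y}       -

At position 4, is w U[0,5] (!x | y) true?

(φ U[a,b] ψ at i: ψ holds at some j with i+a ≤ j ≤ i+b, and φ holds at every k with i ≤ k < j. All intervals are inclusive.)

Need some j in [4,9] with (!x | y), and w at every k in [4,j-1].
  j=4: (!x | y) false.
  j=5: (!x | y) false.
  j=6: (!x | y) holds, but w fails at k=4 → not this j.
  j=7: (!x | y) holds, but w fails at k=4 → not this j.
  j=8: (!x | y) holds, but w fails at k=4 → not this j.
  j=9: (!x | y) holds, but w fails at k=4 → not this j.
No j in the window works → until fails.

False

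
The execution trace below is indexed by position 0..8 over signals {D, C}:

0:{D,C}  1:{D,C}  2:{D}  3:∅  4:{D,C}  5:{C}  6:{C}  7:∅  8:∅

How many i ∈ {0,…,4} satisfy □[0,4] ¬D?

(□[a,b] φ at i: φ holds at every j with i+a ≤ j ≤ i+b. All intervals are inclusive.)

0

Evaluate at each i in [0,4]:
  i=0: ✗ (fails at j=0)
  i=1: ✗ (fails at j=1)
  i=2: ✗ (fails at j=2)
  i=3: ✗ (fails at j=4)
  i=4: ✗ (fails at j=4)
Positions where it holds: {} → 0.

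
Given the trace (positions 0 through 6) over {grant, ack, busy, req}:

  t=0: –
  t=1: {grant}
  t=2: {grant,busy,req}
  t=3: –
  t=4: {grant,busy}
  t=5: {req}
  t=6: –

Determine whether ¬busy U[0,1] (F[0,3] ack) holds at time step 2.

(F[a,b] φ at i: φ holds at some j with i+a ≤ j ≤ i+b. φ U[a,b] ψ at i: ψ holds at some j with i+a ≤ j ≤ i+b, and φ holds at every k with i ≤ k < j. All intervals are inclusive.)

False

Need some j in [2,3] with F[0,3] ack, and ¬busy at every k in [2,j-1].
  j=2: F[0,3] ack — fails (none in [2,5]).
  j=3: F[0,3] ack — fails (none in [3,6]).
No j in the window works → until fails.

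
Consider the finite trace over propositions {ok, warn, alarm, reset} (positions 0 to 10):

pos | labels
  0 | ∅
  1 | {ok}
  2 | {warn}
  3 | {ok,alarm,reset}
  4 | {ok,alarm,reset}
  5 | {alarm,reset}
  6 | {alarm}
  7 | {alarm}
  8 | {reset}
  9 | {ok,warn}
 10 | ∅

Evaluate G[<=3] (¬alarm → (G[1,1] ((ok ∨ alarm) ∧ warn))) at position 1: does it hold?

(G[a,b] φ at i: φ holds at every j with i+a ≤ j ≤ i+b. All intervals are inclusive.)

Check (¬alarm → (G[1,1] ((ok ∨ alarm) ∧ warn))) at every j in [1,4]:
  j=1: antecedent true; consequent fails at 2 → ✗
  j=2: antecedent true; consequent fails at 3 → ✗
  j=3: antecedent false → ✓
  j=4: antecedent false → ✓
Fails at j=1 → formula fails.

False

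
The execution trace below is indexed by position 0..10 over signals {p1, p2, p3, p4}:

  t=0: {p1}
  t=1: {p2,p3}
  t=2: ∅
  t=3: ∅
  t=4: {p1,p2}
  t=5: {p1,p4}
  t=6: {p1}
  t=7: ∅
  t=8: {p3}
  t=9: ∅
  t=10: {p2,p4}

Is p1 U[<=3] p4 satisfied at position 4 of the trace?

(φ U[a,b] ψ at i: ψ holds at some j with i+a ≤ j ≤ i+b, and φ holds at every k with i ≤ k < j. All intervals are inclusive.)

Need some j in [4,7] with p4, and p1 at every k in [4,j-1].
  j=4: p4 false.
  j=5: p4 holds; p1 holds at every k in [4,4] → satisfied.

Holds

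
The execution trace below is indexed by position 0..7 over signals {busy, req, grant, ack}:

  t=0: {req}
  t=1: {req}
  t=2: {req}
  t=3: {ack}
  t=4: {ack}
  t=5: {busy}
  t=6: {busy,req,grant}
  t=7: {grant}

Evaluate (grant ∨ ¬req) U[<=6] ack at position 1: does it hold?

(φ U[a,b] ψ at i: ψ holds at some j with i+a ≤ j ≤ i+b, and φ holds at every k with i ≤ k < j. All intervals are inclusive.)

No

Need some j in [1,7] with ack, and (grant ∨ ¬req) at every k in [1,j-1].
  j=1: ack false.
  j=2: ack false.
  j=3: ack holds, but (grant ∨ ¬req) fails at k=1 → not this j.
  j=4: ack holds, but (grant ∨ ¬req) fails at k=1 → not this j.
  j=5: ack false.
  j=6: ack false.
  j=7: ack false.
No j in the window works → until fails.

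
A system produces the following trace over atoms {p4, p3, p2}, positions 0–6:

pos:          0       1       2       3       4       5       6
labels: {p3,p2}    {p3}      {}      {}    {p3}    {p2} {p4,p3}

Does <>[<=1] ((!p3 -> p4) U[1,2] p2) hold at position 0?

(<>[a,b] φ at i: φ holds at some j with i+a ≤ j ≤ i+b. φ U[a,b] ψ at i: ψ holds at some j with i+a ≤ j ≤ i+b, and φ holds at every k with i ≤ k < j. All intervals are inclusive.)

Does not hold

Check ((!p3 -> p4) U[1,2] p2) at each j in [0,1]:
  j=0: fails
  j=1: fails
No position in the window satisfies it → formula fails.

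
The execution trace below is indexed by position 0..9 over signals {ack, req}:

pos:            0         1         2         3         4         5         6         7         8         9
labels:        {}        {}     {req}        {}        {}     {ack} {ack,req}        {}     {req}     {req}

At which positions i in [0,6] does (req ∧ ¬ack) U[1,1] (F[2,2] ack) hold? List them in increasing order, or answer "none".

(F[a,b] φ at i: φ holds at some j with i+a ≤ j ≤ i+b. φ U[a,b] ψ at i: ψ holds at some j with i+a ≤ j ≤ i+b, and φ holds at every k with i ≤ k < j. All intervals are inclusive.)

2

Evaluate at each i in [0,6]:
  i=0: ✗ (no rhs in [1,1])
  i=1: ✗ (no rhs in [2,2])
  i=2: ✓ (rhs at j=3; lhs holds on [2,2])
  i=3: ✗ (lhs fails at k=3 before rhs at j=4)
  i=4: ✗ (no rhs in [5,5])
  i=5: ✗ (no rhs in [6,6])
  i=6: ✗ (no rhs in [7,7])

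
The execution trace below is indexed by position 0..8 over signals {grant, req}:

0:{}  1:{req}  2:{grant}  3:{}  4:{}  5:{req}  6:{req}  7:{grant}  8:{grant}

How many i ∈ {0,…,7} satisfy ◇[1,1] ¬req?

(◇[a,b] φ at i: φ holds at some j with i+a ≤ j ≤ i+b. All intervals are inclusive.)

Evaluate at each i in [0,7]:
  i=0: ✗ (none in [1,1])
  i=1: ✓ (witness j=2)
  i=2: ✓ (witness j=3)
  i=3: ✓ (witness j=4)
  i=4: ✗ (none in [5,5])
  i=5: ✗ (none in [6,6])
  i=6: ✓ (witness j=7)
  i=7: ✓ (witness j=8)
Positions where it holds: {1, 2, 3, 6, 7} → 5.

5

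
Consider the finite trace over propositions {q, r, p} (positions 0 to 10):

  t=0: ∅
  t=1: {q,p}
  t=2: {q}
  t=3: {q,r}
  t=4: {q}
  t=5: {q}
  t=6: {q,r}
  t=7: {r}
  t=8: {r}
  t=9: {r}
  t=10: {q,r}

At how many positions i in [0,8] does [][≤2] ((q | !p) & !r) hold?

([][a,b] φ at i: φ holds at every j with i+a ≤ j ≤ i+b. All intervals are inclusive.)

Evaluate at each i in [0,8]:
  i=0: ✓ (all of [0,2])
  i=1: ✗ (fails at j=3)
  i=2: ✗ (fails at j=3)
  i=3: ✗ (fails at j=3)
  i=4: ✗ (fails at j=6)
  i=5: ✗ (fails at j=6)
  i=6: ✗ (fails at j=6)
  i=7: ✗ (fails at j=7)
  i=8: ✗ (fails at j=8)
Positions where it holds: {0} → 1.

1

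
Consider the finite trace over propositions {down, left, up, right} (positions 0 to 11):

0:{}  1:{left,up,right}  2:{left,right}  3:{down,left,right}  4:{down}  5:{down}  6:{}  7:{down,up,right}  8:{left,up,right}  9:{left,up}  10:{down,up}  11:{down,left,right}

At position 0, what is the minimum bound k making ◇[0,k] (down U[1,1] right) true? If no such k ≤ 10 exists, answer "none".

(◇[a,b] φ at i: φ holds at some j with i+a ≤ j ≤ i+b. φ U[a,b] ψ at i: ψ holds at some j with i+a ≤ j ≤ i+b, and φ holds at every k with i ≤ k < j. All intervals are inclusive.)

7

Scan j = 0,1,… for (down U[1,1] right):
  j=0: fails
  j=1: fails
  j=2: fails
  j=3: fails
  j=4: fails
  j=5: fails
  j=6: fails
  j=7: holds
First hit at j=7, so smallest k = 7-0 = 7.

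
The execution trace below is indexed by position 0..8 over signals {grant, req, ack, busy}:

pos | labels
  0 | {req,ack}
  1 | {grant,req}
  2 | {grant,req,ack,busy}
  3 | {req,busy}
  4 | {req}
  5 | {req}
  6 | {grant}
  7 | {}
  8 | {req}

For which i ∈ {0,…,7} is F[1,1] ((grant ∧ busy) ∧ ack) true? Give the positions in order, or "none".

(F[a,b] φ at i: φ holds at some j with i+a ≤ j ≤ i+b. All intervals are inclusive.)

1

Evaluate at each i in [0,7]:
  i=0: ✗ (none in [1,1])
  i=1: ✓ (witness j=2)
  i=2: ✗ (none in [3,3])
  i=3: ✗ (none in [4,4])
  i=4: ✗ (none in [5,5])
  i=5: ✗ (none in [6,6])
  i=6: ✗ (none in [7,7])
  i=7: ✗ (none in [8,8])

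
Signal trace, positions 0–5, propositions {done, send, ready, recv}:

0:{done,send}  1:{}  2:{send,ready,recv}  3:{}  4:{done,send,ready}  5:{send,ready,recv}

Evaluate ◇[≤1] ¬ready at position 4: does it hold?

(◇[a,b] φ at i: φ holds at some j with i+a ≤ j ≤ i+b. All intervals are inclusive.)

Check ¬ready at each j in [4,5]:
  j=4: false
  j=5: false
No position in the window satisfies it → formula fails.

Does not hold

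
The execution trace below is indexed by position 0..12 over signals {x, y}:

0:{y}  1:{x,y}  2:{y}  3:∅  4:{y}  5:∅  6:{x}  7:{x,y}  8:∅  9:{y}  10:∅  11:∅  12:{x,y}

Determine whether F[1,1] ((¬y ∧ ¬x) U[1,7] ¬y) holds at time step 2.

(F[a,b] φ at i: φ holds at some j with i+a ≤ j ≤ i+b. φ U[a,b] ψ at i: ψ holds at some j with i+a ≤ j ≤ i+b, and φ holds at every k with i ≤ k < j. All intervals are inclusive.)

Does not hold

Check ((¬y ∧ ¬x) U[1,7] ¬y) at each j in [3,3]:
  j=3: fails
No position in the window satisfies it → formula fails.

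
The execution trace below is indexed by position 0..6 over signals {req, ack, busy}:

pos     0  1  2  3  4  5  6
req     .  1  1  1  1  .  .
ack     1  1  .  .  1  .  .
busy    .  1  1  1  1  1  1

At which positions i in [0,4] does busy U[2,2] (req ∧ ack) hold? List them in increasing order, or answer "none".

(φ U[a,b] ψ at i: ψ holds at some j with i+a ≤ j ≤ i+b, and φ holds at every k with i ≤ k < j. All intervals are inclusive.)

Evaluate at each i in [0,4]:
  i=0: ✗ (no rhs in [2,2])
  i=1: ✗ (no rhs in [3,3])
  i=2: ✓ (rhs at j=4; lhs holds on [2,3])
  i=3: ✗ (no rhs in [5,5])
  i=4: ✗ (no rhs in [6,6])

2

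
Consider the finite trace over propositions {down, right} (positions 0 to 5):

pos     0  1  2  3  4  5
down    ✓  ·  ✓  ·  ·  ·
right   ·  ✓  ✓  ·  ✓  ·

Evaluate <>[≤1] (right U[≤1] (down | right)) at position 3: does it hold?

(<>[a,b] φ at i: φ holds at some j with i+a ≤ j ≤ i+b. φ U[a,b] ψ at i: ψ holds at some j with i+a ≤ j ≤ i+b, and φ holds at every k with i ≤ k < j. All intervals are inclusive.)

Check (right U[≤1] (down | right)) at each j in [3,4]:
  j=3: fails
  j=4: holds
Found at j=4 → formula holds.

Yes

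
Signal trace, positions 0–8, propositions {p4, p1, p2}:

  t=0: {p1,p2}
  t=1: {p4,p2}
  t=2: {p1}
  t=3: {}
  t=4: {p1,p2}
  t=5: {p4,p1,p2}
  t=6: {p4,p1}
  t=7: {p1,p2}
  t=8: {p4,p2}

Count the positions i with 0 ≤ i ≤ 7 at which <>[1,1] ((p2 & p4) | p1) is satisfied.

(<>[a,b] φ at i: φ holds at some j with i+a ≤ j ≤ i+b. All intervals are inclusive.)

7

Evaluate at each i in [0,7]:
  i=0: ✓ (witness j=1)
  i=1: ✓ (witness j=2)
  i=2: ✗ (none in [3,3])
  i=3: ✓ (witness j=4)
  i=4: ✓ (witness j=5)
  i=5: ✓ (witness j=6)
  i=6: ✓ (witness j=7)
  i=7: ✓ (witness j=8)
Positions where it holds: {0, 1, 3, 4, 5, 6, 7} → 7.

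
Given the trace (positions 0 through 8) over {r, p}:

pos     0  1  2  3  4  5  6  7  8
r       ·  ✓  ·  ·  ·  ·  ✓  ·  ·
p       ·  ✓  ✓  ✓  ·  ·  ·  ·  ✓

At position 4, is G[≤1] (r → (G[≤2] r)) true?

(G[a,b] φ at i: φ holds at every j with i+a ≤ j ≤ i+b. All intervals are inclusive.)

Check (r → (G[≤2] r)) at every j in [4,5]:
  j=4: antecedent false → ✓
  j=5: antecedent false → ✓
All positions satisfy it → formula holds.

Holds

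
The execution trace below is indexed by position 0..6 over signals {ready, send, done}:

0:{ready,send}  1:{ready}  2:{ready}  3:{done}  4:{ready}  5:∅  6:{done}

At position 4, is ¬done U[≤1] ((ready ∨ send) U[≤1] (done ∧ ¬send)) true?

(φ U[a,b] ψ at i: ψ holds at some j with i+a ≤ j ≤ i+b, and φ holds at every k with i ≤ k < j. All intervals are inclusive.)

Does not hold

Need some j in [4,5] with ((ready ∨ send) U[≤1] (done ∧ ¬send)), and ¬done at every k in [4,j-1].
  j=4: ((ready ∨ send) U[≤1] (done ∧ ¬send)) — fails.
  j=5: ((ready ∨ send) U[≤1] (done ∧ ¬send)) — fails.
No j in the window works → until fails.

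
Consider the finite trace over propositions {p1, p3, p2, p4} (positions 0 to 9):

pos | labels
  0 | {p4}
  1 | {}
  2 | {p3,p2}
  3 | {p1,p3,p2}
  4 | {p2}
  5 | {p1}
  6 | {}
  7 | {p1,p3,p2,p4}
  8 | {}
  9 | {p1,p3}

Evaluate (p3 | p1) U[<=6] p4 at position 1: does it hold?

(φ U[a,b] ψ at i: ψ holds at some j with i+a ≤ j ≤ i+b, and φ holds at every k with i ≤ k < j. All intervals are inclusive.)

False

Need some j in [1,7] with p4, and (p3 | p1) at every k in [1,j-1].
  j=1: p4 false.
  j=2: p4 false.
  j=3: p4 false.
  j=4: p4 false.
  j=5: p4 false.
  j=6: p4 false.
  j=7: p4 holds, but (p3 | p1) fails at k=1 → not this j.
No j in the window works → until fails.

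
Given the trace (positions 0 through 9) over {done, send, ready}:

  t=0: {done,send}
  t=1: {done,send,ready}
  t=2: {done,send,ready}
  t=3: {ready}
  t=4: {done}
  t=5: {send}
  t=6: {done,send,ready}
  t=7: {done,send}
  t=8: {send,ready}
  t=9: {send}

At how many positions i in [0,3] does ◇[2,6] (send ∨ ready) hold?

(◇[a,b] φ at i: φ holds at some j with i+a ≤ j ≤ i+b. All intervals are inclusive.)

Evaluate at each i in [0,3]:
  i=0: ✓ (witness j=2)
  i=1: ✓ (witness j=3)
  i=2: ✓ (witness j=5)
  i=3: ✓ (witness j=5)
Positions where it holds: {0, 1, 2, 3} → 4.

4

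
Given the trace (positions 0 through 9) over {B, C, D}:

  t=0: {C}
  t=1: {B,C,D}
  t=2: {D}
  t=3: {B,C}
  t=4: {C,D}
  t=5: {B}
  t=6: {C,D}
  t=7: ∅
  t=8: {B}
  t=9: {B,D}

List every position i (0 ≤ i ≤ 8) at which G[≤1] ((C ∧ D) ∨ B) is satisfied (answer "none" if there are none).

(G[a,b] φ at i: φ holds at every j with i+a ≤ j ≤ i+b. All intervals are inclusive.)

Evaluate at each i in [0,8]:
  i=0: ✗ (fails at j=0)
  i=1: ✗ (fails at j=2)
  i=2: ✗ (fails at j=2)
  i=3: ✓ (all of [3,4])
  i=4: ✓ (all of [4,5])
  i=5: ✓ (all of [5,6])
  i=6: ✗ (fails at j=7)
  i=7: ✗ (fails at j=7)
  i=8: ✓ (all of [8,9])

3, 4, 5, 8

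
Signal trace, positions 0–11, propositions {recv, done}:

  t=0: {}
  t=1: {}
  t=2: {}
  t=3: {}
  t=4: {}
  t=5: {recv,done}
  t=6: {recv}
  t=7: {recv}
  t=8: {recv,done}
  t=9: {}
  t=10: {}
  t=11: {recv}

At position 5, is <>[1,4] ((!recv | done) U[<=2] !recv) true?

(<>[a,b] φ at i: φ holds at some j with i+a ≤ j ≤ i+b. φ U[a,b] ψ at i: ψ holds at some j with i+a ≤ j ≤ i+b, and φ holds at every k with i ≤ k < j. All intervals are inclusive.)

Yes

Check ((!recv | done) U[<=2] !recv) at each j in [6,9]:
  j=6: fails
  j=7: fails
  j=8: holds
  j=9: holds
Found at j=8 → formula holds.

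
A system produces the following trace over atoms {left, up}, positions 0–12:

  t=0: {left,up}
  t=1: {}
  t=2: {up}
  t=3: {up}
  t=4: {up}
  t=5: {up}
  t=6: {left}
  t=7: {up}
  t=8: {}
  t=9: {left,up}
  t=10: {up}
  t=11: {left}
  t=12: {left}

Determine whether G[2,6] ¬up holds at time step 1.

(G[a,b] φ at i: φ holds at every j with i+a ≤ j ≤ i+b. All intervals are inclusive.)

Check ¬up at every j in [3,7]:
  j=3: false
  j=4: false
  j=5: false
  j=6: true
  j=7: false
Fails at j=3 → formula fails.

False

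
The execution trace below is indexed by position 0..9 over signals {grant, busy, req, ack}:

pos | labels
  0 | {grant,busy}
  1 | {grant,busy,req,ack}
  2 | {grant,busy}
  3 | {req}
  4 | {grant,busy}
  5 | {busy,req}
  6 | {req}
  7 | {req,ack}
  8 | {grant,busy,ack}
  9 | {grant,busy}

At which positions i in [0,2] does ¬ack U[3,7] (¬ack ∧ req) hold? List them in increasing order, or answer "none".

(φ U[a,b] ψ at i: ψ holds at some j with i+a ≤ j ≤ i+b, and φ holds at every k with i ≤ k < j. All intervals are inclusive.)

Evaluate at each i in [0,2]:
  i=0: ✗ (lhs fails at k=1 before rhs at j=3)
  i=1: ✗ (lhs fails at k=1 before rhs at j=5)
  i=2: ✓ (rhs at j=5; lhs holds on [2,4])

2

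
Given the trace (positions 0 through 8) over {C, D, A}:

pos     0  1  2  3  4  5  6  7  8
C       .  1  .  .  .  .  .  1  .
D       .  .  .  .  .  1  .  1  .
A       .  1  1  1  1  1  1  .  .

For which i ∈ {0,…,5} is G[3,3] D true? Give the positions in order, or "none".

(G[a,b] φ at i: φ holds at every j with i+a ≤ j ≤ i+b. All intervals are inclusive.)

2, 4

Evaluate at each i in [0,5]:
  i=0: ✗ (fails at j=3)
  i=1: ✗ (fails at j=4)
  i=2: ✓ (all of [5,5])
  i=3: ✗ (fails at j=6)
  i=4: ✓ (all of [7,7])
  i=5: ✗ (fails at j=8)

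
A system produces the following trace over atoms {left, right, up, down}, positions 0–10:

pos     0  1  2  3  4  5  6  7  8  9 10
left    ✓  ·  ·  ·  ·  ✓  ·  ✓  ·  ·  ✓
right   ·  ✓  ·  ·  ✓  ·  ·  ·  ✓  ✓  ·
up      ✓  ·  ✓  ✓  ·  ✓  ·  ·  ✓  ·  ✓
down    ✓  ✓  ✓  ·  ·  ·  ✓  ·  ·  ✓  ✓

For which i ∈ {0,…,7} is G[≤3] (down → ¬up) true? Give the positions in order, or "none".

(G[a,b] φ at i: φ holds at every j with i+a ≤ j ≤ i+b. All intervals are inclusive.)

3, 4, 5, 6

Evaluate at each i in [0,7]:
  i=0: ✗ (fails at j=0)
  i=1: ✗ (fails at j=2)
  i=2: ✗ (fails at j=2)
  i=3: ✓ (all of [3,6])
  i=4: ✓ (all of [4,7])
  i=5: ✓ (all of [5,8])
  i=6: ✓ (all of [6,9])
  i=7: ✗ (fails at j=10)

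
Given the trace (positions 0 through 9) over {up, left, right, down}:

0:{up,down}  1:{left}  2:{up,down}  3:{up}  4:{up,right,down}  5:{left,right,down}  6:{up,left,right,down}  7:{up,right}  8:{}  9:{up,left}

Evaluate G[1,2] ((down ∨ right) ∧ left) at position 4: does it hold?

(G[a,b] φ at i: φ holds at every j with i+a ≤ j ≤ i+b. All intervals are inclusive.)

Holds

Check ((down ∨ right) ∧ left) at every j in [5,6]:
  j=5: true
  j=6: true
All positions satisfy it → formula holds.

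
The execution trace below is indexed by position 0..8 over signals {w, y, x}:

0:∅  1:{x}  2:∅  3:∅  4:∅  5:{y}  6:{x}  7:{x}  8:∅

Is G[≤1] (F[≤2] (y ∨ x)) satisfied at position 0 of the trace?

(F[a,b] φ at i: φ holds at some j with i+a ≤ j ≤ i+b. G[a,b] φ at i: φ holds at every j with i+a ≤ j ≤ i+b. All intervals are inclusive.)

Check F[≤2] (y ∨ x) at every j in [0,1]:
  j=0: holds (witness at 1)
  j=1: holds (witness at 1)
All positions satisfy it → formula holds.

Holds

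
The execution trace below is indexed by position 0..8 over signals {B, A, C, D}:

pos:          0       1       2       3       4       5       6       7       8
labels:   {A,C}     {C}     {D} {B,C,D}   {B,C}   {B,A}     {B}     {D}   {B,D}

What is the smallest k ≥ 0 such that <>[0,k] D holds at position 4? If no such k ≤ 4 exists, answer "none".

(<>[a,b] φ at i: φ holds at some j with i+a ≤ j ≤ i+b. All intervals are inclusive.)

3

Scan j = 4,5,… for D:
  j=4: fails
  j=5: fails
  j=6: fails
  j=7: holds
First hit at j=7, so smallest k = 7-4 = 3.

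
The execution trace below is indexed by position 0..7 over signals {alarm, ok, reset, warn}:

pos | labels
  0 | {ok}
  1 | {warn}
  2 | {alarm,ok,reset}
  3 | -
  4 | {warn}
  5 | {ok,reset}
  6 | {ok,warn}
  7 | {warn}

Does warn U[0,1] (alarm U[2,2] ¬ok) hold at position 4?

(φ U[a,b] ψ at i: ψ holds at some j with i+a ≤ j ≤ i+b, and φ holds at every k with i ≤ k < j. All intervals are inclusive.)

False

Need some j in [4,5] with (alarm U[2,2] ¬ok), and warn at every k in [4,j-1].
  j=4: (alarm U[2,2] ¬ok) — fails.
  j=5: (alarm U[2,2] ¬ok) — fails.
No j in the window works → until fails.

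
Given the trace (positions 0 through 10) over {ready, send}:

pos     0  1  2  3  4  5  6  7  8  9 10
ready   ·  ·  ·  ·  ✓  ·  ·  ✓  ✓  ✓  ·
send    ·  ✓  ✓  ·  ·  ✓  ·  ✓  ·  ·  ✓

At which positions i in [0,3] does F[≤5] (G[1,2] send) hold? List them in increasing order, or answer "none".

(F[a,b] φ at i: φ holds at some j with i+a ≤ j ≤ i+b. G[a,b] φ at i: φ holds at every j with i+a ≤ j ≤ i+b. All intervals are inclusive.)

Evaluate at each i in [0,3]:
  i=0: ✓ (witness j=0)
  i=1: ✗ (none in [1,6])
  i=2: ✗ (none in [2,7])
  i=3: ✗ (none in [3,8])

0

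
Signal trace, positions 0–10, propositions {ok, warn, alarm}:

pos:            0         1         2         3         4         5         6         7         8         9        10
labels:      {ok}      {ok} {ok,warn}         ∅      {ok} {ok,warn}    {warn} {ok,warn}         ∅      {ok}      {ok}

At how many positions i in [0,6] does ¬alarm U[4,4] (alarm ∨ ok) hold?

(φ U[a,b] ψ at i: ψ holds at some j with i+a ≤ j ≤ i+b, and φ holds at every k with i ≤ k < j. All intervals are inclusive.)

5

Evaluate at each i in [0,6]:
  i=0: ✓ (rhs at j=4; lhs holds on [0,3])
  i=1: ✓ (rhs at j=5; lhs holds on [1,4])
  i=2: ✗ (no rhs in [6,6])
  i=3: ✓ (rhs at j=7; lhs holds on [3,6])
  i=4: ✗ (no rhs in [8,8])
  i=5: ✓ (rhs at j=9; lhs holds on [5,8])
  i=6: ✓ (rhs at j=10; lhs holds on [6,9])
Positions where it holds: {0, 1, 3, 5, 6} → 5.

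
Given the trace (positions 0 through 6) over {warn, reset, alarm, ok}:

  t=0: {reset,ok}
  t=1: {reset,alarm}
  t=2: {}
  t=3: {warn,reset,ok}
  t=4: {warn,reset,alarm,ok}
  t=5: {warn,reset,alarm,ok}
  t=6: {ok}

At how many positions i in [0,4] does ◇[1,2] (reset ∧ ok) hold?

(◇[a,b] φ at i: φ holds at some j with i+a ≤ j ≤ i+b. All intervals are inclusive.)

Evaluate at each i in [0,4]:
  i=0: ✗ (none in [1,2])
  i=1: ✓ (witness j=3)
  i=2: ✓ (witness j=3)
  i=3: ✓ (witness j=4)
  i=4: ✓ (witness j=5)
Positions where it holds: {1, 2, 3, 4} → 4.

4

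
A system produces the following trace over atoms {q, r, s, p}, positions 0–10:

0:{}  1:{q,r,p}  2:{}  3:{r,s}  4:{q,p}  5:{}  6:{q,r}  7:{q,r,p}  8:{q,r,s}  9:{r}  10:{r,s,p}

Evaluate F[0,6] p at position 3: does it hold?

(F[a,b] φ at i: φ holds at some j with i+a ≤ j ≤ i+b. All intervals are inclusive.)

Check p at each j in [3,9]:
  j=3: false
  j=4: true
  j=5: false
  j=6: false
  j=7: true
  j=8: false
  j=9: false
Found at j=4 → formula holds.

True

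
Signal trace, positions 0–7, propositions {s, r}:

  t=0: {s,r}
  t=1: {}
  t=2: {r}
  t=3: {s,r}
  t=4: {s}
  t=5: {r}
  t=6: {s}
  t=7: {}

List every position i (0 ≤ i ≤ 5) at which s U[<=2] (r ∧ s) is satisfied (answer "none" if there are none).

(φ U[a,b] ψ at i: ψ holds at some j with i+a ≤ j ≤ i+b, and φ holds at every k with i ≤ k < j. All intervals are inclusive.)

Evaluate at each i in [0,5]:
  i=0: ✓ (rhs at j=0)
  i=1: ✗ (lhs fails at k=1 before rhs at j=3)
  i=2: ✗ (lhs fails at k=2 before rhs at j=3)
  i=3: ✓ (rhs at j=3)
  i=4: ✗ (no rhs in [4,6])
  i=5: ✗ (no rhs in [5,7])

0, 3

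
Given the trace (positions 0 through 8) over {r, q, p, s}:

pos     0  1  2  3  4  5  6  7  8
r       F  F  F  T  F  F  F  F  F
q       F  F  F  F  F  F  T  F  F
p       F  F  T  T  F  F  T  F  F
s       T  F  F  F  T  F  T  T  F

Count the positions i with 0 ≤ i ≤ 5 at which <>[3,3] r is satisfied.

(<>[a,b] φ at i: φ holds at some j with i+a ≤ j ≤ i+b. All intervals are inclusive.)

1

Evaluate at each i in [0,5]:
  i=0: ✓ (witness j=3)
  i=1: ✗ (none in [4,4])
  i=2: ✗ (none in [5,5])
  i=3: ✗ (none in [6,6])
  i=4: ✗ (none in [7,7])
  i=5: ✗ (none in [8,8])
Positions where it holds: {0} → 1.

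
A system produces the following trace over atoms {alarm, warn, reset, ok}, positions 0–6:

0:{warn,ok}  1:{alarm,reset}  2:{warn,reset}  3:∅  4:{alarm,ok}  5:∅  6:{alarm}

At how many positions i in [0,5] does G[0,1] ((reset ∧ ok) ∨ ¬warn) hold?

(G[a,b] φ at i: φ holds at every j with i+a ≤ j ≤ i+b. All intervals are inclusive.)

3

Evaluate at each i in [0,5]:
  i=0: ✗ (fails at j=0)
  i=1: ✗ (fails at j=2)
  i=2: ✗ (fails at j=2)
  i=3: ✓ (all of [3,4])
  i=4: ✓ (all of [4,5])
  i=5: ✓ (all of [5,6])
Positions where it holds: {3, 4, 5} → 3.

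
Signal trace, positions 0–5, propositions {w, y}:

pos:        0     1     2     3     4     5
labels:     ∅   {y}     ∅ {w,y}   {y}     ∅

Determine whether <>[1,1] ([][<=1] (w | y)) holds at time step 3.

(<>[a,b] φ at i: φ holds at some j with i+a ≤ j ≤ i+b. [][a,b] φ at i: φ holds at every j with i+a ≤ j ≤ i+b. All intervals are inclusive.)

Does not hold

Check [][<=1] (w | y) at each j in [4,4]:
  j=4: fails at 5
No position in the window satisfies it → formula fails.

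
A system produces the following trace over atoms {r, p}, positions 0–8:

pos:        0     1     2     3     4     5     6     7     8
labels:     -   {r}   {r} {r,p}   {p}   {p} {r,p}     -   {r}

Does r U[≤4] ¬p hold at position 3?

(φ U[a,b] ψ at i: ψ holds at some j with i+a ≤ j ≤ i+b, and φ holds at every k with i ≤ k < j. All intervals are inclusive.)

Need some j in [3,7] with ¬p, and r at every k in [3,j-1].
  j=3: ¬p false.
  j=4: ¬p false.
  j=5: ¬p false.
  j=6: ¬p false.
  j=7: ¬p holds, but r fails at k=4 → not this j.
No j in the window works → until fails.

Does not hold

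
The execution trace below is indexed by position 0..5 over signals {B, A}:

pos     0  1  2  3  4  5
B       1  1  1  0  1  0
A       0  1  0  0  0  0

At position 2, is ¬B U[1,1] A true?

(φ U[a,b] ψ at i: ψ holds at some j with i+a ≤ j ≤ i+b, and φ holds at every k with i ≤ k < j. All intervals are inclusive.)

Need some j in [3,3] with A, and ¬B at every k in [2,j-1].
  j=3: A false.
No j in the window works → until fails.

Does not hold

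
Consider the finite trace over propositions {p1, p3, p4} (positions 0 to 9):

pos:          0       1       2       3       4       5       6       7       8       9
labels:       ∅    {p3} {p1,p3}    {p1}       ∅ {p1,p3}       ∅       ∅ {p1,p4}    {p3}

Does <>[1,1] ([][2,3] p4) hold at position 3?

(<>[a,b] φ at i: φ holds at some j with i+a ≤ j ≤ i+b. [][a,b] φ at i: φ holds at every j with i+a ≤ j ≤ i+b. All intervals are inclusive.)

Check [][2,3] p4 at each j in [4,4]:
  j=4: fails at 6
No position in the window satisfies it → formula fails.

False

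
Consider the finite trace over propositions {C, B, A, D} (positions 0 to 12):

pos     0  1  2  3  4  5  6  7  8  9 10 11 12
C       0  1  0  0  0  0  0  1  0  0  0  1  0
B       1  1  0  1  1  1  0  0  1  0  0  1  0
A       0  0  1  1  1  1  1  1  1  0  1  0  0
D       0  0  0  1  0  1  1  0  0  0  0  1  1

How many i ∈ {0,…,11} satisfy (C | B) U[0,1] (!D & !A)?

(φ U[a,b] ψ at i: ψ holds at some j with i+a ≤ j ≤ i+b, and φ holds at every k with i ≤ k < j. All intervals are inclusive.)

4

Evaluate at each i in [0,11]:
  i=0: ✓ (rhs at j=0)
  i=1: ✓ (rhs at j=1)
  i=2: ✗ (no rhs in [2,3])
  i=3: ✗ (no rhs in [3,4])
  i=4: ✗ (no rhs in [4,5])
  i=5: ✗ (no rhs in [5,6])
  i=6: ✗ (no rhs in [6,7])
  i=7: ✗ (no rhs in [7,8])
  i=8: ✓ (rhs at j=9; lhs holds on [8,8])
  i=9: ✓ (rhs at j=9)
  i=10: ✗ (no rhs in [10,11])
  i=11: ✗ (no rhs in [11,12])
Positions where it holds: {0, 1, 8, 9} → 4.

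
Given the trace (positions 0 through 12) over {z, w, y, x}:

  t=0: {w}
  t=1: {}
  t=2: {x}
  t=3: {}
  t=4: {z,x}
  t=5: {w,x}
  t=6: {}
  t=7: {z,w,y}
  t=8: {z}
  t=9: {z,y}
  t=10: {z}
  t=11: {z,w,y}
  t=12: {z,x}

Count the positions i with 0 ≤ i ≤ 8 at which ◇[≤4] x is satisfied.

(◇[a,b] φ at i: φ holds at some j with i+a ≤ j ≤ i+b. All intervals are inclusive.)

7

Evaluate at each i in [0,8]:
  i=0: ✓ (witness j=2)
  i=1: ✓ (witness j=2)
  i=2: ✓ (witness j=2)
  i=3: ✓ (witness j=4)
  i=4: ✓ (witness j=4)
  i=5: ✓ (witness j=5)
  i=6: ✗ (none in [6,10])
  i=7: ✗ (none in [7,11])
  i=8: ✓ (witness j=12)
Positions where it holds: {0, 1, 2, 3, 4, 5, 8} → 7.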